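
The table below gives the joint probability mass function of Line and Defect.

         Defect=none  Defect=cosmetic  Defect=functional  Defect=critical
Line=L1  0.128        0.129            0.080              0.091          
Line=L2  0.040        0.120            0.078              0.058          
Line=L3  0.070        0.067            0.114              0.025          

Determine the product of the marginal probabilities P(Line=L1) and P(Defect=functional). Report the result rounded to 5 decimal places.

0.11642

P(Line=L1) = 0.128 + 0.129 + 0.080 + 0.091 = 0.428.
P(Defect=functional) = 0.080 + 0.078 + 0.114 = 0.272.
Product: 0.428 × 0.272 = 0.11642.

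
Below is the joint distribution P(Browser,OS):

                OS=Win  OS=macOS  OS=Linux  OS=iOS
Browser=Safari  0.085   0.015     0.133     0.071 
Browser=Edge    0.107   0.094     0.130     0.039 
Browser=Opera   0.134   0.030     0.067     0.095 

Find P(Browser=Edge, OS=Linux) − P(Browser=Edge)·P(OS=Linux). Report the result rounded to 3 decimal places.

P(Browser=Edge) = 0.107 + 0.094 + 0.130 + 0.039 = 0.370.
P(OS=Linux) = 0.133 + 0.130 + 0.067 = 0.330.
P(Browser=Edge, OS=Linux) − P(Browser=Edge)P(OS=Linux) = 0.130 − 0.370×0.330 = 0.008.

0.008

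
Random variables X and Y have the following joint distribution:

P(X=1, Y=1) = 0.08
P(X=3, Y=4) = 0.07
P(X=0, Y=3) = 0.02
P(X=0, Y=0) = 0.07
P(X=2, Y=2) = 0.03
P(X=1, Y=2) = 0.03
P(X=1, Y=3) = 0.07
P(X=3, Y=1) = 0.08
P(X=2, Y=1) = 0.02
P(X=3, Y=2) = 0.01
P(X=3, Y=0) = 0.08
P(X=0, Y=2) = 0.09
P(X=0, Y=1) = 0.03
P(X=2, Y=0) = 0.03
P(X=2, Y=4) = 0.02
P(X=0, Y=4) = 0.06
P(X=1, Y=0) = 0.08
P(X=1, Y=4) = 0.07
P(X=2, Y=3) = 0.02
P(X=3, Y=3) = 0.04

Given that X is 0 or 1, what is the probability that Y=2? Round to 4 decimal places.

P(X=0) = 0.07 + 0.03 + 0.09 + 0.02 + 0.06 = 0.27.
P(X=1) = 0.08 + 0.08 + 0.03 + 0.07 + 0.07 = 0.33.
P(X ∈ {0, 1}) = 0.27 + 0.33 = 0.60; P(Y=2, X ∈ {0, 1}) = 0.09 + 0.03 = 0.12.
P(Y=2 | X ∈ {0, 1}) = 0.12/0.60 = 0.2000.

0.2000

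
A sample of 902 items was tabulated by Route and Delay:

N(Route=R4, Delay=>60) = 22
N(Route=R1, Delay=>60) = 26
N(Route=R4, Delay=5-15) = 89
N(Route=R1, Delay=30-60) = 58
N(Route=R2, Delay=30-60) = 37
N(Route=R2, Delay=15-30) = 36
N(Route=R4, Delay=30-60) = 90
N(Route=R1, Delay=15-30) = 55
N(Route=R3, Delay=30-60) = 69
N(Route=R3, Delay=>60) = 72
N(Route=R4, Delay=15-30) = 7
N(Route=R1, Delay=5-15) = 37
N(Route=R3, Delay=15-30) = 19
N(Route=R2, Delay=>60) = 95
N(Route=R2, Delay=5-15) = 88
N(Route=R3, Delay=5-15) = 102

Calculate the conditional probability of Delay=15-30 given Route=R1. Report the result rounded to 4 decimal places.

0.3125

Total with Route=R1: 37 + 55 + 58 + 26 = 176.
P(Delay=15-30 | Route=R1) = 55/176 = 0.3125.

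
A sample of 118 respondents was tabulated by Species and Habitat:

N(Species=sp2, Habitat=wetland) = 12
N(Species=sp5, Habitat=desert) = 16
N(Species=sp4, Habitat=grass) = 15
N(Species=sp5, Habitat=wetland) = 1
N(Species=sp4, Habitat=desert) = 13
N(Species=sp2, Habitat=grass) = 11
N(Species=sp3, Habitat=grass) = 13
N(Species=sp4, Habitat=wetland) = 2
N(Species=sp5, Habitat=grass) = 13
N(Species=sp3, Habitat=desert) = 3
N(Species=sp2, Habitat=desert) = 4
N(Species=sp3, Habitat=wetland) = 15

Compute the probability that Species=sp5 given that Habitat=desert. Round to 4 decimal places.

0.4444

Total with Habitat=desert: 4 + 3 + 13 + 16 = 36.
P(Species=sp5 | Habitat=desert) = 16/36 = 0.4444.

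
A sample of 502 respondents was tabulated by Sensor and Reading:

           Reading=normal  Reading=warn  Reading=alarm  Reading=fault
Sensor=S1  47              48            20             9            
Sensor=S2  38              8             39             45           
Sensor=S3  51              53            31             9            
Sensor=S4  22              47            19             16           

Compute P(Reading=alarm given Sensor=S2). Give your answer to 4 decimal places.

0.3000

Total with Sensor=S2: 38 + 8 + 39 + 45 = 130.
P(Reading=alarm | Sensor=S2) = 39/130 = 0.3000.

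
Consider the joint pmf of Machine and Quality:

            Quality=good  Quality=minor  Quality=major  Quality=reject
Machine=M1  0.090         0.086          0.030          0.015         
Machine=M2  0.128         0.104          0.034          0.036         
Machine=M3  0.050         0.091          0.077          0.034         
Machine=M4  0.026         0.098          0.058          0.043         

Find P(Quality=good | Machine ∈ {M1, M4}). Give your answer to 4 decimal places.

P(Machine=M1) = 0.090 + 0.086 + 0.030 + 0.015 = 0.221.
P(Machine=M4) = 0.026 + 0.098 + 0.058 + 0.043 = 0.225.
P(Machine ∈ {M1, M4}) = 0.221 + 0.225 = 0.446; P(Quality=good, Machine ∈ {M1, M4}) = 0.090 + 0.026 = 0.116.
P(Quality=good | Machine ∈ {M1, M4}) = 0.116/0.446 = 0.2601.

0.2601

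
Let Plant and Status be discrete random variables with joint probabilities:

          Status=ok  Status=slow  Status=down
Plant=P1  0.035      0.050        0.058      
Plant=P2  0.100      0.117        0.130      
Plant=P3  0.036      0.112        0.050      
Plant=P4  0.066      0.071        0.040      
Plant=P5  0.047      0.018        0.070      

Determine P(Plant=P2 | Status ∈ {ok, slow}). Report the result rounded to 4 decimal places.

P(Status=ok) = 0.035 + 0.100 + 0.036 + 0.066 + 0.047 = 0.284.
P(Status=slow) = 0.050 + 0.117 + 0.112 + 0.071 + 0.018 = 0.368.
P(Status ∈ {ok, slow}) = 0.284 + 0.368 = 0.652; P(Plant=P2, Status ∈ {ok, slow}) = 0.100 + 0.117 = 0.217.
P(Plant=P2 | Status ∈ {ok, slow}) = 0.217/0.652 = 0.3328.

0.3328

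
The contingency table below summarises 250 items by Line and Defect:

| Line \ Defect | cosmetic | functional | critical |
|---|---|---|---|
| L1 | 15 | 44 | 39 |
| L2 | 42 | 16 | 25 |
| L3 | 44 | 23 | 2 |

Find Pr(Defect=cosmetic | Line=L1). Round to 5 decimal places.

0.15306

Total with Line=L1: 15 + 44 + 39 = 98.
P(Defect=cosmetic | Line=L1) = 15/98 = 0.15306.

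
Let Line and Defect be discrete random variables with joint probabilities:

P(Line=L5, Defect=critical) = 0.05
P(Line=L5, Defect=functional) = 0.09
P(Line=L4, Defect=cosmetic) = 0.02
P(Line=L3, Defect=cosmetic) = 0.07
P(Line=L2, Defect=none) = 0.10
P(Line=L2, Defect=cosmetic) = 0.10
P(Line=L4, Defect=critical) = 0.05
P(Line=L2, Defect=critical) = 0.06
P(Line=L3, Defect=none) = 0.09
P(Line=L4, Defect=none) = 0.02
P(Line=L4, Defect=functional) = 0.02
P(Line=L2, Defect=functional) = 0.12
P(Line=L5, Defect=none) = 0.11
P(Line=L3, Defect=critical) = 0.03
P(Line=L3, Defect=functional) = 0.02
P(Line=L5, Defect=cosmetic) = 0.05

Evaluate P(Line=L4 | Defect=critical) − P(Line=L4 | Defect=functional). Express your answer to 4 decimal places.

P(Defect=critical) = 0.06 + 0.03 + 0.05 + 0.05 = 0.19; P(Line=L4 | Defect=critical) = 0.05/0.19 = 0.26316.
P(Defect=functional) = 0.12 + 0.02 + 0.02 + 0.09 = 0.25; P(Line=L4 | Defect=functional) = 0.02/0.25 = 0.08000.
Difference = 0.1832.

0.1832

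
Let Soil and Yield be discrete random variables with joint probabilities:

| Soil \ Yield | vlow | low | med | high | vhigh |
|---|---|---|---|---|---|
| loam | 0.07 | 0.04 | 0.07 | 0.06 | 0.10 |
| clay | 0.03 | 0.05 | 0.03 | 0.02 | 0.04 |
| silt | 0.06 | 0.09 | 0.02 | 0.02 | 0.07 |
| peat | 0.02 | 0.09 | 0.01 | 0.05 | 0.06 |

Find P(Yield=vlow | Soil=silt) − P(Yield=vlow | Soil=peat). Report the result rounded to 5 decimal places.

0.14381

P(Soil=silt) = 0.06 + 0.09 + 0.02 + 0.02 + 0.07 = 0.26; P(Yield=vlow | Soil=silt) = 0.06/0.26 = 0.230769.
P(Soil=peat) = 0.02 + 0.09 + 0.01 + 0.05 + 0.06 = 0.23; P(Yield=vlow | Soil=peat) = 0.02/0.23 = 0.086957.
Difference = 0.14381.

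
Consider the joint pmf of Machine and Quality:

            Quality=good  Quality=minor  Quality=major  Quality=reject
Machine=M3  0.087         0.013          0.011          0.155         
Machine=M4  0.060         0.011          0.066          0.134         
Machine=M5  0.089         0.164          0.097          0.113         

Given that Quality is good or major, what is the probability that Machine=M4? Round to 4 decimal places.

0.3073

P(Quality=good) = 0.087 + 0.060 + 0.089 = 0.236.
P(Quality=major) = 0.011 + 0.066 + 0.097 = 0.174.
P(Quality ∈ {good, major}) = 0.236 + 0.174 = 0.410; P(Machine=M4, Quality ∈ {good, major}) = 0.060 + 0.066 = 0.126.
P(Machine=M4 | Quality ∈ {good, major}) = 0.126/0.410 = 0.3073.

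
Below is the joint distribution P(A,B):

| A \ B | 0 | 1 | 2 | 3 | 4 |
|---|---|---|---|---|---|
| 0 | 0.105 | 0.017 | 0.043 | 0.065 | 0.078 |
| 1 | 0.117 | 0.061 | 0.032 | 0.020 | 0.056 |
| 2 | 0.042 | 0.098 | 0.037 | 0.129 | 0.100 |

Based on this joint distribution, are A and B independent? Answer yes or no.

no

P(A=2) = 0.406 and P(B=0) = 0.264, so their product is 0.10718, but P(A=2, B=0) = 0.042. Since these differ, A and B are not independent.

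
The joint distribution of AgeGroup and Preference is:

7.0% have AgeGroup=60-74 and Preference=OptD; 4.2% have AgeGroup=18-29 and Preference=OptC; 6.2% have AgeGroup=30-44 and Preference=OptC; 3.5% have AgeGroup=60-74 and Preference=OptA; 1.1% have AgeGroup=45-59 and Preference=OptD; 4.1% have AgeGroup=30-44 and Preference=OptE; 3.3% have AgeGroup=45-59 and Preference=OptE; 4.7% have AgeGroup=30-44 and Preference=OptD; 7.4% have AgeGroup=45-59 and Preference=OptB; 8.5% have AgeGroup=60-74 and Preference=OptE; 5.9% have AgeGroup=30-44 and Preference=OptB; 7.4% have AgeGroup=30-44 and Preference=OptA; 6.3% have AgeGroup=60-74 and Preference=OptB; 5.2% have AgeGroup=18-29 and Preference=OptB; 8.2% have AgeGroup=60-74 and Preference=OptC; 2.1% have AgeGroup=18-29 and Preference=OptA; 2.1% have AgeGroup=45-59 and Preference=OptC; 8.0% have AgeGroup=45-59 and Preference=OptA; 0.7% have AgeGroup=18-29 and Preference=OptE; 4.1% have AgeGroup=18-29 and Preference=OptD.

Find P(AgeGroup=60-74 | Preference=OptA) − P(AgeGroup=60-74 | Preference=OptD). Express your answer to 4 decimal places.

P(Preference=OptA) = 0.021 + 0.074 + 0.080 + 0.035 = 0.210; P(AgeGroup=60-74 | Preference=OptA) = 0.035/0.210 = 0.16667.
P(Preference=OptD) = 0.041 + 0.047 + 0.011 + 0.070 = 0.169; P(AgeGroup=60-74 | Preference=OptD) = 0.070/0.169 = 0.41420.
Difference = -0.2475.

-0.2475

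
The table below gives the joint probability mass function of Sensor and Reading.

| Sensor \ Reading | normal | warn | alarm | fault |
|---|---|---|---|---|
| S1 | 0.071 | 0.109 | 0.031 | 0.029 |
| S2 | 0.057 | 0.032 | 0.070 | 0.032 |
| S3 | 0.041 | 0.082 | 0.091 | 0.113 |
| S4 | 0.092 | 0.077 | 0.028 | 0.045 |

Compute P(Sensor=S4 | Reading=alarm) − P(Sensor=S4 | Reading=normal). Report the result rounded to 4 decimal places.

-0.2252

P(Reading=alarm) = 0.031 + 0.070 + 0.091 + 0.028 = 0.220; P(Sensor=S4 | Reading=alarm) = 0.028/0.220 = 0.12727.
P(Reading=normal) = 0.071 + 0.057 + 0.041 + 0.092 = 0.261; P(Sensor=S4 | Reading=normal) = 0.092/0.261 = 0.35249.
Difference = -0.2252.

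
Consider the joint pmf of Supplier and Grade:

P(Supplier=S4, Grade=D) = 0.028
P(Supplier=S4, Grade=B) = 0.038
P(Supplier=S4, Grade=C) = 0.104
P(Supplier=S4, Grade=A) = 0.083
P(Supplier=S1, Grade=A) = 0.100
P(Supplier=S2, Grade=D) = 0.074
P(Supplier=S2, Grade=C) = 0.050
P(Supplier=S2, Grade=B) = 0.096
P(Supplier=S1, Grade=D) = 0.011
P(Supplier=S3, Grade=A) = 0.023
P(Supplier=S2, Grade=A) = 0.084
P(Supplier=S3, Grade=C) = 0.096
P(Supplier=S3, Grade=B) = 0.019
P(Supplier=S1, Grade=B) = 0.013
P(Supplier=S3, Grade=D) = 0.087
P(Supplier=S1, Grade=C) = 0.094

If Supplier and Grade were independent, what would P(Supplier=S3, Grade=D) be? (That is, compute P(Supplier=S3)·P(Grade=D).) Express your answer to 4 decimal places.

P(Supplier=S3) = 0.023 + 0.019 + 0.096 + 0.087 = 0.225.
P(Grade=D) = 0.011 + 0.074 + 0.087 + 0.028 = 0.200.
Product: 0.225 × 0.200 = 0.0450.

0.0450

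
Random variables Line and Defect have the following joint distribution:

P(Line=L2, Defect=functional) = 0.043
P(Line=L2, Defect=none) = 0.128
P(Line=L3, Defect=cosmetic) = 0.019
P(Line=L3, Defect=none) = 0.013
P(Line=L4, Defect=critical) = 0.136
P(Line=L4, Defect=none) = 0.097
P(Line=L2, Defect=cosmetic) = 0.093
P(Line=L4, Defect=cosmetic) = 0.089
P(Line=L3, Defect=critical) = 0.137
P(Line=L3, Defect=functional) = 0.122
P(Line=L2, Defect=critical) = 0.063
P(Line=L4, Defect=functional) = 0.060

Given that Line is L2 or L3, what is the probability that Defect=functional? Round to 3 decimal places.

0.267

P(Line=L2) = 0.128 + 0.093 + 0.043 + 0.063 = 0.327.
P(Line=L3) = 0.013 + 0.019 + 0.122 + 0.137 = 0.291.
P(Line ∈ {L2, L3}) = 0.327 + 0.291 = 0.618; P(Defect=functional, Line ∈ {L2, L3}) = 0.043 + 0.122 = 0.165.
P(Defect=functional | Line ∈ {L2, L3}) = 0.165/0.618 = 0.267.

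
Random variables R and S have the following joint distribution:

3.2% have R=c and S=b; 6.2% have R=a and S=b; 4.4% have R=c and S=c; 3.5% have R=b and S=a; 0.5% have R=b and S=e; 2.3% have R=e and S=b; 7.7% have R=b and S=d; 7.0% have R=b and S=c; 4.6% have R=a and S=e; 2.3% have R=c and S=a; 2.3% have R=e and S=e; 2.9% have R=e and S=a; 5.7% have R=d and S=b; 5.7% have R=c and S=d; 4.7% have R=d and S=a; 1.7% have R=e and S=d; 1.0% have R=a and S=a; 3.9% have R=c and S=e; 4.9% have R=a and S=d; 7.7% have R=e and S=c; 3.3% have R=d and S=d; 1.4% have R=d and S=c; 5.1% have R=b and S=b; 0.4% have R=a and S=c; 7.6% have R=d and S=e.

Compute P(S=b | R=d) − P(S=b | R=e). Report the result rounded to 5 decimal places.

0.11501

P(R=d) = 0.047 + 0.057 + 0.014 + 0.033 + 0.076 = 0.227; P(S=b | R=d) = 0.057/0.227 = 0.251101.
P(R=e) = 0.029 + 0.023 + 0.077 + 0.017 + 0.023 = 0.169; P(S=b | R=e) = 0.023/0.169 = 0.136095.
Difference = 0.11501.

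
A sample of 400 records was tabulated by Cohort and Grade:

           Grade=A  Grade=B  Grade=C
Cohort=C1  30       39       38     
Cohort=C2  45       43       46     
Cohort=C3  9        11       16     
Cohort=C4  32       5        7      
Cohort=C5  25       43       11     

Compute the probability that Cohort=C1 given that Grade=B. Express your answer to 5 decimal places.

0.27660

Total with Grade=B: 39 + 43 + 11 + 5 + 43 = 141.
P(Cohort=C1 | Grade=B) = 39/141 = 0.27660.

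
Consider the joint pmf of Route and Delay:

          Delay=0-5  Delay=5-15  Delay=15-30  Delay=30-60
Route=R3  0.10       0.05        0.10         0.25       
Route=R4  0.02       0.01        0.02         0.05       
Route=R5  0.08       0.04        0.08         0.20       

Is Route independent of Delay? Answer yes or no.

yes

Every cell satisfies P(Route,Delay) = P(Route)·P(Delay). For instance P(Route=R3) = 0.50, P(Delay=15-30) = 0.20, and 0.50×0.20 = 0.10 matches the joint entry. So Route and Delay are independent.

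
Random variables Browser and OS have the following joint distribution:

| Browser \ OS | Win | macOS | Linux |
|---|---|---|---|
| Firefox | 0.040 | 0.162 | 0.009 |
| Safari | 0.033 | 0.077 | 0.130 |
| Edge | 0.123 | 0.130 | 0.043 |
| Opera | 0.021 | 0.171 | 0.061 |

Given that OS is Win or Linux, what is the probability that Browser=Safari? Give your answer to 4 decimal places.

P(OS=Win) = 0.040 + 0.033 + 0.123 + 0.021 = 0.217.
P(OS=Linux) = 0.009 + 0.130 + 0.043 + 0.061 = 0.243.
P(OS ∈ {Win, Linux}) = 0.217 + 0.243 = 0.460; P(Browser=Safari, OS ∈ {Win, Linux}) = 0.033 + 0.130 = 0.163.
P(Browser=Safari | OS ∈ {Win, Linux}) = 0.163/0.460 = 0.3543.

0.3543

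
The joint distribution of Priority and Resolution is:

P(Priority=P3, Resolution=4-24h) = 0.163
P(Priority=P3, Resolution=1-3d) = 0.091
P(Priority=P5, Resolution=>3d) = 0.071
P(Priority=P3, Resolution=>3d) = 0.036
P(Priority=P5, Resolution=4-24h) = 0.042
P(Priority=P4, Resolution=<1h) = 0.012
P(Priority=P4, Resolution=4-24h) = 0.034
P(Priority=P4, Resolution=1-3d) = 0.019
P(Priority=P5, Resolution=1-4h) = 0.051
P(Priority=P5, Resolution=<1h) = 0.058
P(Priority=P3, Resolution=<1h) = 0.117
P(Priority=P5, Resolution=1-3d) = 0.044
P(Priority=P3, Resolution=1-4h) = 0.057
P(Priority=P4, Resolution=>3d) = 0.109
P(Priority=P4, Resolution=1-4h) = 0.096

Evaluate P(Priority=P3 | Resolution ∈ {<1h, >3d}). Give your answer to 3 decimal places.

0.380

P(Resolution=<1h) = 0.117 + 0.012 + 0.058 = 0.187.
P(Resolution=>3d) = 0.036 + 0.109 + 0.071 = 0.216.
P(Resolution ∈ {<1h, >3d}) = 0.187 + 0.216 = 0.403; P(Priority=P3, Resolution ∈ {<1h, >3d}) = 0.117 + 0.036 = 0.153.
P(Priority=P3 | Resolution ∈ {<1h, >3d}) = 0.153/0.403 = 0.380.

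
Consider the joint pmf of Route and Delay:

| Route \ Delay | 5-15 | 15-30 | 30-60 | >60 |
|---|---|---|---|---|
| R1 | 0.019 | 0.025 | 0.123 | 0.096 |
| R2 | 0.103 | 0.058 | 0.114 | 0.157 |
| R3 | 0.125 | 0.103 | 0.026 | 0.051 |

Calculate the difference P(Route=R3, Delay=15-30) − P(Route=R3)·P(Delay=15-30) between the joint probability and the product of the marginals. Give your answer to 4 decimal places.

P(Route=R3) = 0.125 + 0.103 + 0.026 + 0.051 = 0.305.
P(Delay=15-30) = 0.025 + 0.058 + 0.103 = 0.186.
P(Route=R3, Delay=15-30) − P(Route=R3)P(Delay=15-30) = 0.103 − 0.305×0.186 = 0.0463.

0.0463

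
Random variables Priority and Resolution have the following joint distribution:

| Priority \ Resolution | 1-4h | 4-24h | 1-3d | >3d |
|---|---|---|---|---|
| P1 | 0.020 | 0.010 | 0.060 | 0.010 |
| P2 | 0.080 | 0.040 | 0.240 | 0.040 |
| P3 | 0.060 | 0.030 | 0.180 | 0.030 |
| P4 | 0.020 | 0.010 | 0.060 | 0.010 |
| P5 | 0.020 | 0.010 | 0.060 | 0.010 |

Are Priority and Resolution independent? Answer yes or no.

Every cell satisfies P(Priority,Resolution) = P(Priority)·P(Resolution). For instance P(Priority=P3) = 0.300, P(Resolution=4-24h) = 0.100, and 0.300×0.100 = 0.030 matches the joint entry. So Priority and Resolution are independent.

yes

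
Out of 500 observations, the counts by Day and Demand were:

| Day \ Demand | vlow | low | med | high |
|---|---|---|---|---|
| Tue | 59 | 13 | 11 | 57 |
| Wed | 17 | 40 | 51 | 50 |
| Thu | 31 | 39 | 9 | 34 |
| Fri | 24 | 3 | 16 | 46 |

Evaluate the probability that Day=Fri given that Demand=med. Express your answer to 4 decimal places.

Total with Demand=med: 11 + 51 + 9 + 16 = 87.
P(Day=Fri | Demand=med) = 16/87 = 0.1839.

0.1839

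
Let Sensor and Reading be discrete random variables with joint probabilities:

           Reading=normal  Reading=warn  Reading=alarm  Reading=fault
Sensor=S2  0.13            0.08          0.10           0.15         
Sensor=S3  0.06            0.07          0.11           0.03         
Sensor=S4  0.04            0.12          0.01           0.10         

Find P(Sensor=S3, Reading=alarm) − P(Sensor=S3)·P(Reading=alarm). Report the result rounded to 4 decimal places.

P(Sensor=S3) = 0.06 + 0.07 + 0.11 + 0.03 = 0.27.
P(Reading=alarm) = 0.10 + 0.11 + 0.01 = 0.22.
P(Sensor=S3, Reading=alarm) − P(Sensor=S3)P(Reading=alarm) = 0.11 − 0.27×0.22 = 0.0506.

0.0506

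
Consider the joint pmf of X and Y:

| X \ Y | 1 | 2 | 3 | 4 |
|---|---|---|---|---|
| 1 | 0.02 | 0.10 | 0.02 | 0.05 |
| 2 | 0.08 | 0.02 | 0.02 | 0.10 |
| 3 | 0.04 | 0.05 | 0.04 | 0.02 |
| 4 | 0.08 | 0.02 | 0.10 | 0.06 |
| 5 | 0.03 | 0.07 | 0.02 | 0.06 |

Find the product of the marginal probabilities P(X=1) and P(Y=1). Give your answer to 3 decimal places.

0.048

P(X=1) = 0.02 + 0.10 + 0.02 + 0.05 = 0.19.
P(Y=1) = 0.02 + 0.08 + 0.04 + 0.08 + 0.03 = 0.25.
Product: 0.19 × 0.25 = 0.048.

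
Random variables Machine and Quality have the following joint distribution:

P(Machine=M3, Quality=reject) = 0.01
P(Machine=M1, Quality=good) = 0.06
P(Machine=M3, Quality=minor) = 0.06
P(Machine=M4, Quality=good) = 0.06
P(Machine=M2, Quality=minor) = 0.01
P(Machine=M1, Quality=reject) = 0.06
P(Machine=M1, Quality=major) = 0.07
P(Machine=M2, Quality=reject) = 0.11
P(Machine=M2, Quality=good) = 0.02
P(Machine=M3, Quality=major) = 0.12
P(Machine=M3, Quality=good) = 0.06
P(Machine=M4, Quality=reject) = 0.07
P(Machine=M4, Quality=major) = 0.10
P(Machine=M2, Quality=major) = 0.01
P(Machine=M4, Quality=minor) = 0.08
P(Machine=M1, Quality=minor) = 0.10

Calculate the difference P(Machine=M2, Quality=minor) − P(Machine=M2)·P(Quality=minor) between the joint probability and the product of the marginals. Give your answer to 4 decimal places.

-0.0275

P(Machine=M2) = 0.02 + 0.01 + 0.01 + 0.11 = 0.15.
P(Quality=minor) = 0.10 + 0.01 + 0.06 + 0.08 = 0.25.
P(Machine=M2, Quality=minor) − P(Machine=M2)P(Quality=minor) = 0.01 − 0.15×0.25 = -0.0275.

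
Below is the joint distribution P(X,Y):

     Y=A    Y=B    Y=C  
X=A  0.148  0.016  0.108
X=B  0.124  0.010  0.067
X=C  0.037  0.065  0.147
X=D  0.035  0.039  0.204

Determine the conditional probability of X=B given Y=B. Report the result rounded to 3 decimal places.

P(Y=B) = 0.016 + 0.010 + 0.065 + 0.039 = 0.130.
P(X=B | Y=B) = 0.010/0.130 = 0.077.

0.077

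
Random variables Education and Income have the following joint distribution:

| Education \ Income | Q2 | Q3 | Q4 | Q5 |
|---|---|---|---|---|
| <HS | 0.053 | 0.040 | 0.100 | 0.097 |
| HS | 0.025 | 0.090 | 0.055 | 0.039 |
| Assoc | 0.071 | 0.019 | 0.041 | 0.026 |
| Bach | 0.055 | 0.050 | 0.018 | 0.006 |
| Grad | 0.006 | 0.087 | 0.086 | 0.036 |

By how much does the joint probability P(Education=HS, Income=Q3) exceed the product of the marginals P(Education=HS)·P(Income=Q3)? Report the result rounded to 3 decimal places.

P(Education=HS) = 0.025 + 0.090 + 0.055 + 0.039 = 0.209.
P(Income=Q3) = 0.040 + 0.090 + 0.019 + 0.050 + 0.087 = 0.286.
P(Education=HS, Income=Q3) − P(Education=HS)P(Income=Q3) = 0.090 − 0.209×0.286 = 0.030.

0.030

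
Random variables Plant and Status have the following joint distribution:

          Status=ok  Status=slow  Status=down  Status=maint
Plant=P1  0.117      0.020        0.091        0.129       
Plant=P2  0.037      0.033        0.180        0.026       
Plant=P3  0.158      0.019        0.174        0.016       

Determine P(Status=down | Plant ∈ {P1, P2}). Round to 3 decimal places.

P(Plant=P1) = 0.117 + 0.020 + 0.091 + 0.129 = 0.357.
P(Plant=P2) = 0.037 + 0.033 + 0.180 + 0.026 = 0.276.
P(Plant ∈ {P1, P2}) = 0.357 + 0.276 = 0.633; P(Status=down, Plant ∈ {P1, P2}) = 0.091 + 0.180 = 0.271.
P(Status=down | Plant ∈ {P1, P2}) = 0.271/0.633 = 0.428.

0.428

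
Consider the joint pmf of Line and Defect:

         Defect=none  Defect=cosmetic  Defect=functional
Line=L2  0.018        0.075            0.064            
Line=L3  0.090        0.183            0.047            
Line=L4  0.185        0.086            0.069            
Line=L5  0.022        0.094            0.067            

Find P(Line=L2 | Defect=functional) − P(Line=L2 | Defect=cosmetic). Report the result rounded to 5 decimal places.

P(Defect=functional) = 0.064 + 0.047 + 0.069 + 0.067 = 0.247; P(Line=L2 | Defect=functional) = 0.064/0.247 = 0.259109.
P(Defect=cosmetic) = 0.075 + 0.183 + 0.086 + 0.094 = 0.438; P(Line=L2 | Defect=cosmetic) = 0.075/0.438 = 0.171233.
Difference = 0.08788.

0.08788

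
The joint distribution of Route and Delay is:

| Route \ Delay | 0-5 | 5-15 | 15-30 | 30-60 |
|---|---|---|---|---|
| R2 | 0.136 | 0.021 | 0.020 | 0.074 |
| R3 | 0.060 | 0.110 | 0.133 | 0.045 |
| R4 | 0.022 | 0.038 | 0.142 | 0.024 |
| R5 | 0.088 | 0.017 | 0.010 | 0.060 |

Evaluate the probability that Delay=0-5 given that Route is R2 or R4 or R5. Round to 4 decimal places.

0.3773

P(Route=R2) = 0.136 + 0.021 + 0.020 + 0.074 = 0.251.
P(Route=R4) = 0.022 + 0.038 + 0.142 + 0.024 = 0.226.
P(Route=R5) = 0.088 + 0.017 + 0.010 + 0.060 = 0.175.
P(Route ∈ {R2, R4, R5}) = 0.251 + 0.226 + 0.175 = 0.652; P(Delay=0-5, Route ∈ {R2, R4, R5}) = 0.136 + 0.022 + 0.088 = 0.246.
P(Delay=0-5 | Route ∈ {R2, R4, R5}) = 0.246/0.652 = 0.3773.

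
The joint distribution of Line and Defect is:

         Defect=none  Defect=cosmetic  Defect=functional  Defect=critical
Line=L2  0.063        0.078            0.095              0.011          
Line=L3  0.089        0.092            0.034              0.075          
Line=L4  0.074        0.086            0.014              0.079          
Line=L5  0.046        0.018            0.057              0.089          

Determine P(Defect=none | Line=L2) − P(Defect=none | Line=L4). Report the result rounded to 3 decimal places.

-0.037

P(Line=L2) = 0.063 + 0.078 + 0.095 + 0.011 = 0.247; P(Defect=none | Line=L2) = 0.063/0.247 = 0.2551.
P(Line=L4) = 0.074 + 0.086 + 0.014 + 0.079 = 0.253; P(Defect=none | Line=L4) = 0.074/0.253 = 0.2925.
Difference = -0.037.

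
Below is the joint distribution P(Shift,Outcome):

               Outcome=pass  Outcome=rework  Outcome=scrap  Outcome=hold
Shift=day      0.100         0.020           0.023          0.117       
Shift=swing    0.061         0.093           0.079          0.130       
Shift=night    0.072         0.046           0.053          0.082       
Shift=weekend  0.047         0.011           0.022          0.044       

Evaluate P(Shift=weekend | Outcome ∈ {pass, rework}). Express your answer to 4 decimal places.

P(Outcome=pass) = 0.100 + 0.061 + 0.072 + 0.047 = 0.280.
P(Outcome=rework) = 0.020 + 0.093 + 0.046 + 0.011 = 0.170.
P(Outcome ∈ {pass, rework}) = 0.280 + 0.170 = 0.450; P(Shift=weekend, Outcome ∈ {pass, rework}) = 0.047 + 0.011 = 0.058.
P(Shift=weekend | Outcome ∈ {pass, rework}) = 0.058/0.450 = 0.1289.

0.1289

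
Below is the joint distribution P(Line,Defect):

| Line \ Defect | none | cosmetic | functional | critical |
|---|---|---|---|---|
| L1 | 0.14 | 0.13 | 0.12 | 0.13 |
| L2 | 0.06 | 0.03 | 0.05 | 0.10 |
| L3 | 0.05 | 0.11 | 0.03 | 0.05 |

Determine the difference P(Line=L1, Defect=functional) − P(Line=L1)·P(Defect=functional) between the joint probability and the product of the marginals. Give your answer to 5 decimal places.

0.01600

P(Line=L1) = 0.14 + 0.13 + 0.12 + 0.13 = 0.52.
P(Defect=functional) = 0.12 + 0.05 + 0.03 = 0.20.
P(Line=L1, Defect=functional) − P(Line=L1)P(Defect=functional) = 0.12 − 0.52×0.20 = 0.01600.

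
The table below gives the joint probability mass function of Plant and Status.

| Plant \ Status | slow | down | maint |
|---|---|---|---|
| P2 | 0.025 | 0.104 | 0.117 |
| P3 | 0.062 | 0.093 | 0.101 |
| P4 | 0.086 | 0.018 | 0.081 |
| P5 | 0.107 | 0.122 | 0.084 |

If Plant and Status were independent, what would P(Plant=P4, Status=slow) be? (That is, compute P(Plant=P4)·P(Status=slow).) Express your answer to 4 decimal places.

0.0518

P(Plant=P4) = 0.086 + 0.018 + 0.081 = 0.185.
P(Status=slow) = 0.025 + 0.062 + 0.086 + 0.107 = 0.280.
Product: 0.185 × 0.280 = 0.0518.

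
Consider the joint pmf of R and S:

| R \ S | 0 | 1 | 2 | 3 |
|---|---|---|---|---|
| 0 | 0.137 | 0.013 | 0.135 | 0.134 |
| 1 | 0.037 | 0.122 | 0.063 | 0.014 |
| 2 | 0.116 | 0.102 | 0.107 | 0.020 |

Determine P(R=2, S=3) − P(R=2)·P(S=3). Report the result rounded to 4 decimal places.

P(R=2) = 0.116 + 0.102 + 0.107 + 0.020 = 0.345.
P(S=3) = 0.134 + 0.014 + 0.020 = 0.168.
P(R=2, S=3) − P(R=2)P(S=3) = 0.020 − 0.345×0.168 = -0.0380.

-0.0380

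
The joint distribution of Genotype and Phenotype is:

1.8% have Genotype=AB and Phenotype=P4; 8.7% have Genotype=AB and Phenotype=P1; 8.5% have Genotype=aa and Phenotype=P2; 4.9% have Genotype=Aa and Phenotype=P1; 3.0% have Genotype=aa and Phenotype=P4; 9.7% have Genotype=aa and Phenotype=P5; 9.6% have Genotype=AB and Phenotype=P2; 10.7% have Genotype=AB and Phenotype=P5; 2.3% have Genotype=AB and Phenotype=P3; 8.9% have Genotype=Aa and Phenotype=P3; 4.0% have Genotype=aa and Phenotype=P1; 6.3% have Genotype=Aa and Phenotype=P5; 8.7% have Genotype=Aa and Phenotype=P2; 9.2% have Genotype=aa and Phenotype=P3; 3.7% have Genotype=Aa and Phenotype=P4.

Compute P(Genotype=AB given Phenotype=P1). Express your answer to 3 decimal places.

P(Phenotype=P1) = 0.049 + 0.040 + 0.087 = 0.176.
P(Genotype=AB | Phenotype=P1) = 0.087/0.176 = 0.494.

0.494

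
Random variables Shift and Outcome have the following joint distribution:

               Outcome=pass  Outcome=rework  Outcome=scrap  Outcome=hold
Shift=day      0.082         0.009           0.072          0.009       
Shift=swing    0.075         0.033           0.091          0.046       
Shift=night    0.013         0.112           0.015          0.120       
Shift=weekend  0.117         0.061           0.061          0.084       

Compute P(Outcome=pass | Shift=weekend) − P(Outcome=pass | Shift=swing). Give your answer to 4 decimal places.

P(Shift=weekend) = 0.117 + 0.061 + 0.061 + 0.084 = 0.323; P(Outcome=pass | Shift=weekend) = 0.117/0.323 = 0.36223.
P(Shift=swing) = 0.075 + 0.033 + 0.091 + 0.046 = 0.245; P(Outcome=pass | Shift=swing) = 0.075/0.245 = 0.30612.
Difference = 0.0561.

0.0561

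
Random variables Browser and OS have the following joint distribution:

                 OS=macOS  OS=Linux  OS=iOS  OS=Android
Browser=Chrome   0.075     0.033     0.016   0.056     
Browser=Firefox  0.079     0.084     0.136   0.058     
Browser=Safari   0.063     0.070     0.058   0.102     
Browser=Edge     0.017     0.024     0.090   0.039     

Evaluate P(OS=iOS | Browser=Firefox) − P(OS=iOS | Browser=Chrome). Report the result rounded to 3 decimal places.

P(Browser=Firefox) = 0.079 + 0.084 + 0.136 + 0.058 = 0.357; P(OS=iOS | Browser=Firefox) = 0.136/0.357 = 0.3810.
P(Browser=Chrome) = 0.075 + 0.033 + 0.016 + 0.056 = 0.180; P(OS=iOS | Browser=Chrome) = 0.016/0.180 = 0.0889.
Difference = 0.292.

0.292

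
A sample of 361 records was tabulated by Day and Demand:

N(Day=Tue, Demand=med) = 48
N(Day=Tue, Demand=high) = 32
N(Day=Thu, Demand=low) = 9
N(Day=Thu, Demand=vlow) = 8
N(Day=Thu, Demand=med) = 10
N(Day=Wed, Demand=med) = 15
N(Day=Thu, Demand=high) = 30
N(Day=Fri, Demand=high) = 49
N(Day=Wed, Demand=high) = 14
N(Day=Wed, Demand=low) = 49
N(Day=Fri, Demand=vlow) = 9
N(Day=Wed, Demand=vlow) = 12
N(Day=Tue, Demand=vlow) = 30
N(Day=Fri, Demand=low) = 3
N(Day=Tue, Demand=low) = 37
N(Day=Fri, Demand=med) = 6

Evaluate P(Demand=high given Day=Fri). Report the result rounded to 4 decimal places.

Total with Day=Fri: 9 + 3 + 6 + 49 = 67.
P(Demand=high | Day=Fri) = 49/67 = 0.7313.

0.7313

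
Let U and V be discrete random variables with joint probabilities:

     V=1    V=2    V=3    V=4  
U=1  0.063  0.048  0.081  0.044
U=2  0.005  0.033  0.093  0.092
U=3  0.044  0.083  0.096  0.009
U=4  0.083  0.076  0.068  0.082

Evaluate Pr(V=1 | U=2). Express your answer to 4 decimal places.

P(U=2) = 0.005 + 0.033 + 0.093 + 0.092 = 0.223.
P(V=1 | U=2) = 0.005/0.223 = 0.0224.

0.0224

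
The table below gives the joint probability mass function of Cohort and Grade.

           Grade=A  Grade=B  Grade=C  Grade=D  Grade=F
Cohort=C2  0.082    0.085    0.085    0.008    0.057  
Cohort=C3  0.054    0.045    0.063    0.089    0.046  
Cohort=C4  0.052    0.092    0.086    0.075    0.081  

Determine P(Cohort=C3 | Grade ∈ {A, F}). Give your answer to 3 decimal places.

P(Grade=A) = 0.082 + 0.054 + 0.052 = 0.188.
P(Grade=F) = 0.057 + 0.046 + 0.081 = 0.184.
P(Grade ∈ {A, F}) = 0.188 + 0.184 = 0.372; P(Cohort=C3, Grade ∈ {A, F}) = 0.054 + 0.046 = 0.100.
P(Cohort=C3 | Grade ∈ {A, F}) = 0.100/0.372 = 0.269.

0.269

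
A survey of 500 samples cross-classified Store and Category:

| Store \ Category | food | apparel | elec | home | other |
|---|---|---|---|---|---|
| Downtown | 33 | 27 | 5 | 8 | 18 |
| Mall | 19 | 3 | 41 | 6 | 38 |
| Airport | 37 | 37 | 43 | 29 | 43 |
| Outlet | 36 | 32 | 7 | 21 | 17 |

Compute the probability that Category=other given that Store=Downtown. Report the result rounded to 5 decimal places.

0.19780

Total with Store=Downtown: 33 + 27 + 5 + 8 + 18 = 91.
P(Category=other | Store=Downtown) = 18/91 = 0.19780.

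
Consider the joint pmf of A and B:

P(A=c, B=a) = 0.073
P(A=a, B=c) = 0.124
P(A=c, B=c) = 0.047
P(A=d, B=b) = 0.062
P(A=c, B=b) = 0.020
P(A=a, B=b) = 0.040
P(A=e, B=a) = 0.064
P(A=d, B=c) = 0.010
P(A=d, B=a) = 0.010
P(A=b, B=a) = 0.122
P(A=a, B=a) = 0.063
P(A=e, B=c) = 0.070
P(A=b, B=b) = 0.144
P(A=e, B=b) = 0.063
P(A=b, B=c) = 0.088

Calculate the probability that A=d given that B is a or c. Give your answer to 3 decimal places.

0.030

P(B=a) = 0.063 + 0.122 + 0.073 + 0.010 + 0.064 = 0.332.
P(B=c) = 0.124 + 0.088 + 0.047 + 0.010 + 0.070 = 0.339.
P(B ∈ {a, c}) = 0.332 + 0.339 = 0.671; P(A=d, B ∈ {a, c}) = 0.010 + 0.010 = 0.020.
P(A=d | B ∈ {a, c}) = 0.020/0.671 = 0.030.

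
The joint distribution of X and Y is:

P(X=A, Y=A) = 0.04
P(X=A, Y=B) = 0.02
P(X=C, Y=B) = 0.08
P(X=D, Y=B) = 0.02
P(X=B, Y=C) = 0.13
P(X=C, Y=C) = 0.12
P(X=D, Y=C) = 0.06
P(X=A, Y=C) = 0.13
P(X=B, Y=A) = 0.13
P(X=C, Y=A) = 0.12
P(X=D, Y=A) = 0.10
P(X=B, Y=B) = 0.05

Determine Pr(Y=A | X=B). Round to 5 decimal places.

0.41935

P(X=B) = 0.13 + 0.05 + 0.13 = 0.31.
P(Y=A | X=B) = 0.13/0.31 = 0.41935.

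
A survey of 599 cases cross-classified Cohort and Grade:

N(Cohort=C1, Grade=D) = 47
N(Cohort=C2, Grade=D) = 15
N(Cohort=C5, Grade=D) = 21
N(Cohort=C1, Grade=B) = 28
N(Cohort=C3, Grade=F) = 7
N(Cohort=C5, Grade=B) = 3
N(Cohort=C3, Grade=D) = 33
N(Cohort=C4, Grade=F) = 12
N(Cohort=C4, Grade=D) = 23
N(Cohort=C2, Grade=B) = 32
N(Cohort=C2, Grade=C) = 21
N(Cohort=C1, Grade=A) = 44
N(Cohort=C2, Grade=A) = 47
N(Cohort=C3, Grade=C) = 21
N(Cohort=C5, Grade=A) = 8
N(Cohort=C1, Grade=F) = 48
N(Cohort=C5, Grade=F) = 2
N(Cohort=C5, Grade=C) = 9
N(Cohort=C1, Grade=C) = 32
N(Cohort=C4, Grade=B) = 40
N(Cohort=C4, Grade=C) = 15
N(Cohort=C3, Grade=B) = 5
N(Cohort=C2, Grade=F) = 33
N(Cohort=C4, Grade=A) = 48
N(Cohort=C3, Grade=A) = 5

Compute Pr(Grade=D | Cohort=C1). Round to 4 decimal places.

Total with Cohort=C1: 44 + 28 + 32 + 47 + 48 = 199.
P(Grade=D | Cohort=C1) = 47/199 = 0.2362.

0.2362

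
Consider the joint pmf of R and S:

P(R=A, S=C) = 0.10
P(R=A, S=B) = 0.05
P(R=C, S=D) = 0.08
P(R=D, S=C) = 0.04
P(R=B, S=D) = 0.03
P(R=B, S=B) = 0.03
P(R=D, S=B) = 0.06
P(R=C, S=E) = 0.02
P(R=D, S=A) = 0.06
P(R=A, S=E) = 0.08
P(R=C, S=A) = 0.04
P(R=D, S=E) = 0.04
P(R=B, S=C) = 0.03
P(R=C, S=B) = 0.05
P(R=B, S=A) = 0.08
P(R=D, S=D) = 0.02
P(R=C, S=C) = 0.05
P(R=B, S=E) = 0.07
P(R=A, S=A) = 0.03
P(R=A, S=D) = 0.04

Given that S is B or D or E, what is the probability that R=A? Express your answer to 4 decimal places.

0.2982

P(S=B) = 0.05 + 0.03 + 0.05 + 0.06 = 0.19.
P(S=D) = 0.04 + 0.03 + 0.08 + 0.02 = 0.17.
P(S=E) = 0.08 + 0.07 + 0.02 + 0.04 = 0.21.
P(S ∈ {B, D, E}) = 0.19 + 0.17 + 0.21 = 0.57; P(R=A, S ∈ {B, D, E}) = 0.05 + 0.04 + 0.08 = 0.17.
P(R=A | S ∈ {B, D, E}) = 0.17/0.57 = 0.2982.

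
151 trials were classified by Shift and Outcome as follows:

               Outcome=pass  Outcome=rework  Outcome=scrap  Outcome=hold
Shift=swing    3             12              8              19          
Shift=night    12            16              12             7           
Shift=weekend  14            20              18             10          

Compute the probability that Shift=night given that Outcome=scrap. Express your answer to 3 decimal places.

0.316

Total with Outcome=scrap: 8 + 12 + 18 = 38.
P(Shift=night | Outcome=scrap) = 12/38 = 0.316.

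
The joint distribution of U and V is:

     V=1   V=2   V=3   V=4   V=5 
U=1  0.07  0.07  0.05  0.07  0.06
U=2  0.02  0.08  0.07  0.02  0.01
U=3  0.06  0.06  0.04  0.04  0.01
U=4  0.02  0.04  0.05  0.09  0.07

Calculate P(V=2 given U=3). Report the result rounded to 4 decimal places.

0.2857

P(U=3) = 0.06 + 0.06 + 0.04 + 0.04 + 0.01 = 0.21.
P(V=2 | U=3) = 0.06/0.21 = 0.2857.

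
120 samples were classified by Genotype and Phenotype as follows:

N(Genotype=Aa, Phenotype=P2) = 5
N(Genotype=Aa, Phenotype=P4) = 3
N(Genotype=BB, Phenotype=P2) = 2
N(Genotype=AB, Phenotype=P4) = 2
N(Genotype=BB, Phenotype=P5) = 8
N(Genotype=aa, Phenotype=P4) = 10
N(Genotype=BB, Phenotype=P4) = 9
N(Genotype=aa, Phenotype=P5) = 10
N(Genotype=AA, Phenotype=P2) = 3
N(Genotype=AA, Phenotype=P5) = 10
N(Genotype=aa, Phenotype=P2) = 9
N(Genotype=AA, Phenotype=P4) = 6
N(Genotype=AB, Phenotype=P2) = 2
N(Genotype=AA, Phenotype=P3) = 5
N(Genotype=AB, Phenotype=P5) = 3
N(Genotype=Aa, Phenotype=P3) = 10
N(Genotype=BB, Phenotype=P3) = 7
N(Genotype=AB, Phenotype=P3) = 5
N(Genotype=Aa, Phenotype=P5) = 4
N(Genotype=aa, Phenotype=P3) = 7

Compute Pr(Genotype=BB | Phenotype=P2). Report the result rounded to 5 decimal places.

0.09524

Total with Phenotype=P2: 3 + 5 + 9 + 2 + 2 = 21.
P(Genotype=BB | Phenotype=P2) = 2/21 = 0.09524.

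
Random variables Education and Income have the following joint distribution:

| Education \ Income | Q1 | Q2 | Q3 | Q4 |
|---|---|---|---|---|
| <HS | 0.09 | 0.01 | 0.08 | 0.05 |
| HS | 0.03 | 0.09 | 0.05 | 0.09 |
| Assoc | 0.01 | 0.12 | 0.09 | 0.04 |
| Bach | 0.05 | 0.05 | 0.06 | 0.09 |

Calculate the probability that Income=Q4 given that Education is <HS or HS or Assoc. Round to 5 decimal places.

0.24000

P(Education=<HS) = 0.09 + 0.01 + 0.08 + 0.05 = 0.23.
P(Education=HS) = 0.03 + 0.09 + 0.05 + 0.09 = 0.26.
P(Education=Assoc) = 0.01 + 0.12 + 0.09 + 0.04 = 0.26.
P(Education ∈ {<HS, HS, Assoc}) = 0.23 + 0.26 + 0.26 = 0.75; P(Income=Q4, Education ∈ {<HS, HS, Assoc}) = 0.05 + 0.09 + 0.04 = 0.18.
P(Income=Q4 | Education ∈ {<HS, HS, Assoc}) = 0.18/0.75 = 0.24000.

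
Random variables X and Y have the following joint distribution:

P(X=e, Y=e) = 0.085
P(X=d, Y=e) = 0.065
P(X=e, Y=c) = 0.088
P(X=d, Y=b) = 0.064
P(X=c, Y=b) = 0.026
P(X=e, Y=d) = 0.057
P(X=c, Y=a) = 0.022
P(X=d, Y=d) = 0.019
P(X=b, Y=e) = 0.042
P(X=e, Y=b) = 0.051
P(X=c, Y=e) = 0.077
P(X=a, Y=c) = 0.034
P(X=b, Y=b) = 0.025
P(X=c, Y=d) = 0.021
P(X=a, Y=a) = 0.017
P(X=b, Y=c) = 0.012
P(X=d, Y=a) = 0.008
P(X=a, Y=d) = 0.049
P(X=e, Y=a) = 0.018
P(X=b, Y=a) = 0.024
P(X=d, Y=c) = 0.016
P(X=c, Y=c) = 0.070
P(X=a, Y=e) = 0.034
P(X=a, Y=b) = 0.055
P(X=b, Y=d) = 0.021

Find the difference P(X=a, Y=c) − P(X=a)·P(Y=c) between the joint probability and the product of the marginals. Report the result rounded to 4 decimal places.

-0.0076

P(X=a) = 0.017 + 0.055 + 0.034 + 0.049 + 0.034 = 0.189.
P(Y=c) = 0.034 + 0.012 + 0.070 + 0.016 + 0.088 = 0.220.
P(X=a, Y=c) − P(X=a)P(Y=c) = 0.034 − 0.189×0.220 = -0.0076.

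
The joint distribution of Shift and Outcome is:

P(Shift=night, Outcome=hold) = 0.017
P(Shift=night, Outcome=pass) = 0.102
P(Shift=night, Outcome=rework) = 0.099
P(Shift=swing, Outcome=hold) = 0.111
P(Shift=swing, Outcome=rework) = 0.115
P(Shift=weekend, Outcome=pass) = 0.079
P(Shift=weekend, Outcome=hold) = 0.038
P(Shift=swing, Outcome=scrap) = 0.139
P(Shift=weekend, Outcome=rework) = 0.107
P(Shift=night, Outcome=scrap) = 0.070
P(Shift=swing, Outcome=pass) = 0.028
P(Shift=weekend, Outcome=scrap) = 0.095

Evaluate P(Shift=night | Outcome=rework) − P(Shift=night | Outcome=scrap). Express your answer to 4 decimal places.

0.0781

P(Outcome=rework) = 0.115 + 0.099 + 0.107 = 0.321; P(Shift=night | Outcome=rework) = 0.099/0.321 = 0.30841.
P(Outcome=scrap) = 0.139 + 0.070 + 0.095 = 0.304; P(Shift=night | Outcome=scrap) = 0.070/0.304 = 0.23026.
Difference = 0.0781.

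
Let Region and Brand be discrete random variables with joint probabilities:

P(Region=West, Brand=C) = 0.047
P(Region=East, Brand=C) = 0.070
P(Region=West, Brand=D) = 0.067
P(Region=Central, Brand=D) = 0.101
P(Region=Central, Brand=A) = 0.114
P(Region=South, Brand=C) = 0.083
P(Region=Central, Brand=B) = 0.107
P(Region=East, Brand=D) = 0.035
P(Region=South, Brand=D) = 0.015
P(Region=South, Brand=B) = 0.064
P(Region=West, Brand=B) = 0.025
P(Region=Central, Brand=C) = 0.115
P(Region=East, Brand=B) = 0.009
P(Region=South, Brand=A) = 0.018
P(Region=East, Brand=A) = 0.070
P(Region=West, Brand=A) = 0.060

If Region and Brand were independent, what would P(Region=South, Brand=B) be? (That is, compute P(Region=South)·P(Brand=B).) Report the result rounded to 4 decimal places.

P(Region=South) = 0.018 + 0.064 + 0.083 + 0.015 = 0.180.
P(Brand=B) = 0.064 + 0.009 + 0.025 + 0.107 = 0.205.
Product: 0.180 × 0.205 = 0.0369.

0.0369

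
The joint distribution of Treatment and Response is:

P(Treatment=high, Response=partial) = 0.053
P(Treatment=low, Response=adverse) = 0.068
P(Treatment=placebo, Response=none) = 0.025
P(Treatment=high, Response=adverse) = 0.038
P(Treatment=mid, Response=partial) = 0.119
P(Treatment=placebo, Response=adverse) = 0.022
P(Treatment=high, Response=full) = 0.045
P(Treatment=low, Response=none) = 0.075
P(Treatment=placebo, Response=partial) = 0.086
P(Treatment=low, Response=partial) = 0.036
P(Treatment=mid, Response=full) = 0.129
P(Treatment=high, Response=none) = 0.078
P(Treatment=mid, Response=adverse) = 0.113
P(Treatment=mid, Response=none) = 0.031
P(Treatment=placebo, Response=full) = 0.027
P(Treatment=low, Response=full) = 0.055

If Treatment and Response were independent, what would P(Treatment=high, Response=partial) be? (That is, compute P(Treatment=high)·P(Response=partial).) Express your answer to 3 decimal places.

P(Treatment=high) = 0.078 + 0.053 + 0.045 + 0.038 = 0.214.
P(Response=partial) = 0.086 + 0.036 + 0.119 + 0.053 = 0.294.
Product: 0.214 × 0.294 = 0.063.

0.063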